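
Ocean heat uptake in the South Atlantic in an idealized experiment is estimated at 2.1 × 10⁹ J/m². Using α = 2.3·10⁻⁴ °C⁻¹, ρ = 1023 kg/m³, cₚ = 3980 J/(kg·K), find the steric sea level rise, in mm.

Δh = 119 mm

Δh = αQ/(ρcₚ) = 2.3×10⁻⁴ × 2.1×10⁹ / (1023 × 3980) ≈ 0.11863 m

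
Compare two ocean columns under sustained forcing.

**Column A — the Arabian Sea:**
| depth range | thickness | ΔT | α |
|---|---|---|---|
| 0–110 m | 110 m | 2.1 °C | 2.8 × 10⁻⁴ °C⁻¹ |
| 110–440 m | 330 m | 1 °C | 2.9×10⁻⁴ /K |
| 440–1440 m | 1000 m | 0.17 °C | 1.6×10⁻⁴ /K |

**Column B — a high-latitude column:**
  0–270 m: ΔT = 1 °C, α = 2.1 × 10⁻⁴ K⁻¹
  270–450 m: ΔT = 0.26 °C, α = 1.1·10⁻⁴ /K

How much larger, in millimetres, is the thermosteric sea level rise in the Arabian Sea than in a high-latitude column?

A 0–110 m: 2.8×10⁻⁴ × 110 × 2.1 = 0.06468 m
A 330 × 1 × 2.9×10⁻⁴ = 0.09570 m
A 440–1440 m: 1000 × 1.6×10⁻⁴ × 0.17 = 0.02720 m
A total: 0.18758 m
B 0–270 m: 2.1×10⁻⁴ × 270 × 1 = 0.05670 m
B Layer 2: 1.1×10⁻⁴ × 0.26 × 180 = 0.005148 m
B total: 0.061848 m
Difference: 0.18758 − 0.061848 = 0.125732 m

Δh_A − Δh_B ≈ 130 mm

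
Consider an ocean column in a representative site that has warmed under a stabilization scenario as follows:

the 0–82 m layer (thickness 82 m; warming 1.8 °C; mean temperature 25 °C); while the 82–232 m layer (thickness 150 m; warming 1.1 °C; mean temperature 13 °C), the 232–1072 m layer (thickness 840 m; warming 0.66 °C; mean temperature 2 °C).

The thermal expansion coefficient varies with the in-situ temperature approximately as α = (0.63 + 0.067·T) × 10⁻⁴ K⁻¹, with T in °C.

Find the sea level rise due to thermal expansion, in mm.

about 100 mm

Layer 1: α = (0.63 + 0.067×25)×10⁻⁴ = 2.305×10⁻⁴ K⁻¹
Layer 2: α = (0.63 + 0.067×13)×10⁻⁴ = 1.501×10⁻⁴ K⁻¹
Layer 3: α = (0.63 + 0.067×2)×10⁻⁴ = 0.764×10⁻⁴ K⁻¹
0–82 m: 82 × 1.8 × 2.305×10⁻⁴ = 0.0340218 m
150 × 1.501×10⁻⁴ × 1.1 = 0.0247665 m
232–1072 m: 0.764×10⁻⁴ × 840 × 0.66 = 0.04235616 m
Δh = 0.0340218 + 0.0247665 + 0.04235616 = 0.10114446 m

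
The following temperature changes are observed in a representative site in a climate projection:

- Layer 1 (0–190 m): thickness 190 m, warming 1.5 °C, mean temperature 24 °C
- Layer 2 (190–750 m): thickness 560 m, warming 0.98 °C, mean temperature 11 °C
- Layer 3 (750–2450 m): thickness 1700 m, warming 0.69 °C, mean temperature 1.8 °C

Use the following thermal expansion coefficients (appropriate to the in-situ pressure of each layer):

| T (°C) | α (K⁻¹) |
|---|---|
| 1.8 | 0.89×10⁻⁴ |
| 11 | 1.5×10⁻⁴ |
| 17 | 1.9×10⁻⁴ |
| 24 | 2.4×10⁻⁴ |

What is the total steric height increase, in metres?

0.255 m

Layer 1 at 24 °C → α = 2.4×10⁻⁴ K⁻¹
Layer 2 at 11 °C → α = 1.5×10⁻⁴ K⁻¹
Layer 3 at 1.8 °C → α = 0.89×10⁻⁴ K⁻¹
2.4×10⁻⁴ × 190 × 1.5 = 0.06840 m
Layer 2: 560 × 1.5×10⁻⁴ × 0.98 = 0.08232 m
750–2450 m: 1700 × 0.89×10⁻⁴ × 0.69 = 0.104397 m
Δh = 0.06840 + 0.08232 + 0.104397 = 0.255117 m ≈ 0.255 m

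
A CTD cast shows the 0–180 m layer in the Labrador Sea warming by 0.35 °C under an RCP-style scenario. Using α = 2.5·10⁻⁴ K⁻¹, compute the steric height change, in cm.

Δh = αΔT·H = 2.5×10⁻⁴ × 0.35 × 180 = 0.01575 m

Δh ≈ 1.58 cm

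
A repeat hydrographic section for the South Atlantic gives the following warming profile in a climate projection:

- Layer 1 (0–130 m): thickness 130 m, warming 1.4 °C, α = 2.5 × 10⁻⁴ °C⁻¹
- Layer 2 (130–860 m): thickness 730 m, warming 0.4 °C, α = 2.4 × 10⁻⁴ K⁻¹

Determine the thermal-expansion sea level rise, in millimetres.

130 × 2.5×10⁻⁴ × 1.4 = 0.04550 m
0.4 × 730 × 2.4×10⁻⁴ = 0.07008 m
Δh = 0.04550 + 0.07008 = 0.11558 m

120 mm of thermosteric rise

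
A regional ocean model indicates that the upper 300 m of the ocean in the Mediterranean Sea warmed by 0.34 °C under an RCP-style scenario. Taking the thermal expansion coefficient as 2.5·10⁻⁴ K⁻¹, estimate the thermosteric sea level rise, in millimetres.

Δh = 25.5 mm

Δh = αΔT·H = 2.5×10⁻⁴ × 0.34 × 300 = 0.02550 m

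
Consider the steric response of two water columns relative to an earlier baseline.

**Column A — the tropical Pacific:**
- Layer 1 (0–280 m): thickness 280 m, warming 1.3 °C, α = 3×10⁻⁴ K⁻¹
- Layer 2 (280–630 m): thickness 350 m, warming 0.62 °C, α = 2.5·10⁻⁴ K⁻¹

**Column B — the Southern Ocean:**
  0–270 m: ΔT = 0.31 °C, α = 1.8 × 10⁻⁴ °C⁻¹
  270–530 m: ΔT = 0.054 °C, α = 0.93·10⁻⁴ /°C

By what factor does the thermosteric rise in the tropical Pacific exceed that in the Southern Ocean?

A 280 × 3×10⁻⁴ × 1.3 = 0.10920 m
A Layer 2: 350 × 2.5×10⁻⁴ × 0.62 = 0.05425 m
A total: 0.16345 m
B 0–270 m: 0.31 × 1.8×10⁻⁴ × 270 = 0.015066 m
B 0.054 × 0.93×10⁻⁴ × 260 = 0.00130572 m
B total: 0.01637172 m
Ratio: 0.16345 / 0.01637172 ≈ 9.984

≈ 9.98×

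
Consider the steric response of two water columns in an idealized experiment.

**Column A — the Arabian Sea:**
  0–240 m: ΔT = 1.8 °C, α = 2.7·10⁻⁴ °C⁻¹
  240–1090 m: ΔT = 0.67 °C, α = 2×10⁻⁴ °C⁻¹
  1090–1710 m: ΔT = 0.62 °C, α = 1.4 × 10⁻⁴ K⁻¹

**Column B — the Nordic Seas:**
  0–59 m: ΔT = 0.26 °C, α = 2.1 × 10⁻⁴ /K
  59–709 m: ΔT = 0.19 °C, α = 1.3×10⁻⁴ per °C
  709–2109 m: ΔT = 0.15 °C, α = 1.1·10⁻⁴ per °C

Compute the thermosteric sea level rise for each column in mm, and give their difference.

Δh_A ≈ 284 mm, Δh_B ≈ 42.4 mm; difference ≈ 242 mm

A 0–240 m: 240 × 1.8 × 2.7×10⁻⁴ = 0.11664 m
A 850 × 0.67 × 2×10⁻⁴ = 0.11390 m
A 1090–1710 m: 620 × 1.4×10⁻⁴ × 0.62 = 0.053816 m
A total: 0.284356 m
B Layer 1: 59 × 2.1×10⁻⁴ × 0.26 = 0.0032214 m
B 650 × 0.19 × 1.3×10⁻⁴ = 0.016055 m
B 1.1×10⁻⁴ × 1400 × 0.15 = 0.02310 m
B total: 0.0423764 m
Difference: 0.284356 − 0.0423764 = 0.2419796 m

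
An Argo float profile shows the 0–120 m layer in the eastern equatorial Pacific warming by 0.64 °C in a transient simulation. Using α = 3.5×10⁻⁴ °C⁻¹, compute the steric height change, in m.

Δh = αΔT·H = 3.5×10⁻⁴ × 0.64 × 120 = 0.02688 m

0.027 m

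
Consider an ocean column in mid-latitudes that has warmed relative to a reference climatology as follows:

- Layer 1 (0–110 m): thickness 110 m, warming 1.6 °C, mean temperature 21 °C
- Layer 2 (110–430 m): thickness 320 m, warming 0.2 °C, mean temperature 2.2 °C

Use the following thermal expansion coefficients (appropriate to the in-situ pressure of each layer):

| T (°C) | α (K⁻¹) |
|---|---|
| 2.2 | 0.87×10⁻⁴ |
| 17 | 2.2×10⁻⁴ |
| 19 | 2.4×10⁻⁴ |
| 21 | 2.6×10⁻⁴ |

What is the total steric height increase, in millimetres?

51 mm

Layer 1 at 21 °C → α = 2.6×10⁻⁴ K⁻¹
Layer 2 at 2.2 °C → α = 0.87×10⁻⁴ K⁻¹
110 × 1.6 × 2.6×10⁻⁴ = 0.04576 m
110–430 m: 320 × 0.2 × 0.87×10⁻⁴ = 0.005568 m
Δh = 0.04576 + 0.005568 = 0.051328 m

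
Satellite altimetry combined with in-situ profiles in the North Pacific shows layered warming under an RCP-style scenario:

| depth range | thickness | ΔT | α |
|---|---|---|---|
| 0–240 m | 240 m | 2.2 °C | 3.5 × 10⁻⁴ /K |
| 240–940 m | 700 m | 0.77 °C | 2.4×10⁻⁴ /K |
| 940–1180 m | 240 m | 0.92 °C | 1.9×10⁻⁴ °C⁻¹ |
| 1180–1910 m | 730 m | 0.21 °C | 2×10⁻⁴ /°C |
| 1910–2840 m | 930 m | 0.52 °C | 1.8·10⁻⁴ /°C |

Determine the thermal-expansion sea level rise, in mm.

0–240 m: 240 × 3.5×10⁻⁴ × 2.2 = 0.18480 m
240–940 m: 0.77 × 2.4×10⁻⁴ × 700 = 0.12936 m
0.92 × 1.9×10⁻⁴ × 240 = 0.041952 m
Layer 4: 0.21 × 2×10⁻⁴ × 730 = 0.03066 m
1.8×10⁻⁴ × 930 × 0.52 = 0.087048 m
Δh = 0.18480 + 0.12936 + 0.041952 + 0.03066 + 0.087048 = 0.47382 m ≈ 474 mm

Δh ≈ 474 mm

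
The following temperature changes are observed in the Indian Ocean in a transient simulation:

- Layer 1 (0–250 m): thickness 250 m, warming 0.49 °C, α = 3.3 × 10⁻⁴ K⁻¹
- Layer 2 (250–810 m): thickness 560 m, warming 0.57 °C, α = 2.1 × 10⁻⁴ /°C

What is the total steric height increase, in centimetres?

10.7 cm

Layer 1: 250 × 3.3×10⁻⁴ × 0.49 = 0.040425 m
0.57 × 560 × 2.1×10⁻⁴ = 0.067032 m
Δh = 0.040425 + 0.067032 = 0.107457 m ≈ 10.7 cm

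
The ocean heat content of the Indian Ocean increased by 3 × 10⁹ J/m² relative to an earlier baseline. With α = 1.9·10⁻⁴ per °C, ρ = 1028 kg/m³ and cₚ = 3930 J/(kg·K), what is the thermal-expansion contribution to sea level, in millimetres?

Δh = αQ/(ρcₚ) = 1.9×10⁻⁴ × 3×10⁹ / (1028 × 3930) ≈ 0.14109 m

141 mm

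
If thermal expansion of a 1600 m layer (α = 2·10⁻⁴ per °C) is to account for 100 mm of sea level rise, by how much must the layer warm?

ΔT = Δh/(αH) = 0.1 / (2×10⁻⁴ × 1600) = 0.3125 °C

about 0.31 °C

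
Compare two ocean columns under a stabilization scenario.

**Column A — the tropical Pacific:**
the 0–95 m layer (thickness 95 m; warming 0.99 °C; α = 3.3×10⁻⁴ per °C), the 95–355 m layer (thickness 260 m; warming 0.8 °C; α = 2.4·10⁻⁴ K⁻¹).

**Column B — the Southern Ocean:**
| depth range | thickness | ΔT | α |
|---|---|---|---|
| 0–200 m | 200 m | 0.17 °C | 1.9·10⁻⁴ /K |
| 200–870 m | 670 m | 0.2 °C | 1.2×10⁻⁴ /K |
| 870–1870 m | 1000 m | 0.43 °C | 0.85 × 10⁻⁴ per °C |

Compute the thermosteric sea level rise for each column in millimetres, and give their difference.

A: 81 mm; B: 59 mm; difference 22 mm

A 0–95 m: 95 × 0.99 × 3.3×10⁻⁴ = 0.0310365 m
A Layer 2: 2.4×10⁻⁴ × 0.8 × 260 = 0.04992 m
A total: 0.0809565 m
B 0–200 m: 200 × 0.17 × 1.9×10⁻⁴ = 0.00646 m
B Layer 2: 670 × 0.2 × 1.2×10⁻⁴ = 0.01608 m
B Layer 3: 0.85×10⁻⁴ × 1000 × 0.43 = 0.03655 m
B total: 0.05909 m
Difference: 0.0809565 − 0.05909 = 0.0218665 m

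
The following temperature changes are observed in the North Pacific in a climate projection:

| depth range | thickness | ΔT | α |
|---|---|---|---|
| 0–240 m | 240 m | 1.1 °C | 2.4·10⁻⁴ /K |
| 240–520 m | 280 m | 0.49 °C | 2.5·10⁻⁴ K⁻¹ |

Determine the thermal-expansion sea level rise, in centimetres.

Layer 1: 2.4×10⁻⁴ × 240 × 1.1 = 0.06336 m
2.5×10⁻⁴ × 0.49 × 280 = 0.03430 m
Δh = 0.06336 + 0.03430 = 0.09766 m ≈ 9.8 cm

9.8 cm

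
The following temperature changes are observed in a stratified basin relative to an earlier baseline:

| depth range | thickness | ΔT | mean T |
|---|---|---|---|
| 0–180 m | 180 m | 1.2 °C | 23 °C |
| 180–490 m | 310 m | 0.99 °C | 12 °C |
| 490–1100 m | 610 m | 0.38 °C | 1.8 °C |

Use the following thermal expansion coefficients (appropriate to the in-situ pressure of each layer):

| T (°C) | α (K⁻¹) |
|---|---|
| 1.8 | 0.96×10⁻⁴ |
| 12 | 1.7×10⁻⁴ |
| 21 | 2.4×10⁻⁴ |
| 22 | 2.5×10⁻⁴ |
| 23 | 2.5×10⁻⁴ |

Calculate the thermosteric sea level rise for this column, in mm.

Layer 1 at 23 °C → α = 2.5×10⁻⁴ K⁻¹
Layer 2 at 12 °C → α = 1.7×10⁻⁴ K⁻¹
Layer 3 at 1.8 °C → α = 0.96×10⁻⁴ K⁻¹
180 × 1.2 × 2.5×10⁻⁴ = 0.05400 m
1.7×10⁻⁴ × 310 × 0.99 = 0.052173 m
0.96×10⁻⁴ × 610 × 0.38 = 0.0222528 m
Δh = 0.05400 + 0.052173 + 0.0222528 = 0.1284258 m

130 mm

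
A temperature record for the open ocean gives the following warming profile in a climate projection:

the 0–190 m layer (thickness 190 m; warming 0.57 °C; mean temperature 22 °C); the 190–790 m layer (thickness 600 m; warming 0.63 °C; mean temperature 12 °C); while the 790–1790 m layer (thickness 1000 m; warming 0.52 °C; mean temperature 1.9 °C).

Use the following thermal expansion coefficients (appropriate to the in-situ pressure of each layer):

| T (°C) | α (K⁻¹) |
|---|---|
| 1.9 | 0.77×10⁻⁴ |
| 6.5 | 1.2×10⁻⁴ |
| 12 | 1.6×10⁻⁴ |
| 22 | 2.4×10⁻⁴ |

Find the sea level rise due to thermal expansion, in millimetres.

Layer 1 at 22 °C → α = 2.4×10⁻⁴ K⁻¹
Layer 2 at 12 °C → α = 1.6×10⁻⁴ K⁻¹
Layer 3 at 1.9 °C → α = 0.77×10⁻⁴ K⁻¹
2.4×10⁻⁴ × 0.57 × 190 = 0.025992 m
0.63 × 600 × 1.6×10⁻⁴ = 0.06048 m
1000 × 0.52 × 0.77×10⁻⁴ = 0.04004 m
Δh = 0.025992 + 0.06048 + 0.04004 = 0.126512 m ≈ 127 mm

127 mm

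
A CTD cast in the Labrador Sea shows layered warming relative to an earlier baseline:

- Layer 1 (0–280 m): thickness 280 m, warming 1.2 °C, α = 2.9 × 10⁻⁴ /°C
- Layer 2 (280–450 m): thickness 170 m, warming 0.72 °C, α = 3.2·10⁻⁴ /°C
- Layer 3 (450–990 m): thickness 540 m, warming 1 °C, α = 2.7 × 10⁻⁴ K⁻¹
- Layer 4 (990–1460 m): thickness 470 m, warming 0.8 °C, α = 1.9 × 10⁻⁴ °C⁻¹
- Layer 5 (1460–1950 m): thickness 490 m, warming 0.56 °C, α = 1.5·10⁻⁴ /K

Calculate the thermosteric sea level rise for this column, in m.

0.40 m of thermosteric rise

0–280 m: 2.9×10⁻⁴ × 280 × 1.2 = 0.09744 m
170 × 0.72 × 3.2×10⁻⁴ = 0.039168 m
Layer 3: 540 × 1 × 2.7×10⁻⁴ = 0.14580 m
Layer 4: 0.8 × 1.9×10⁻⁴ × 470 = 0.07144 m
1460–1950 m: 1.5×10⁻⁴ × 0.56 × 490 = 0.04116 m
Δh = 0.09744 + 0.039168 + 0.14580 + 0.07144 + 0.04116 = 0.395008 m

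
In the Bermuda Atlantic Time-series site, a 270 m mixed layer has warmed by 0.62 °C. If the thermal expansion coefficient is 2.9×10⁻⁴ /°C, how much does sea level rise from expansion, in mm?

48.5 mm of thermosteric rise

Δh = αΔT·H = 2.9×10⁻⁴ × 0.62 × 270 = 0.048546 m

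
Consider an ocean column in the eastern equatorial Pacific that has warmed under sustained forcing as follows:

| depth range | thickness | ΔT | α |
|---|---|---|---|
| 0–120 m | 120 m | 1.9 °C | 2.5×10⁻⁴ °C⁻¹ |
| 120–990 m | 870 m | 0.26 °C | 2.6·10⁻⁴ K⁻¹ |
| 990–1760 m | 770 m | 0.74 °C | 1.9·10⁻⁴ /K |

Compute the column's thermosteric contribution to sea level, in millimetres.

1.9 × 2.5×10⁻⁴ × 120 = 0.05700 m
120–990 m: 2.6×10⁻⁴ × 0.26 × 870 = 0.058812 m
Layer 3: 0.74 × 1.9×10⁻⁴ × 770 = 0.108262 m
Δh = 0.05700 + 0.058812 + 0.108262 = 0.224074 m

224 mm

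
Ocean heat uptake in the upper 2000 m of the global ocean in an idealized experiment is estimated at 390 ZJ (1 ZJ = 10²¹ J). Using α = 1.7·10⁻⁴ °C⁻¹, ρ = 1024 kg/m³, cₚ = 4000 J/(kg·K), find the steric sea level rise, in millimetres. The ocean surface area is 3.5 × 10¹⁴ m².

Δh ≈ 46.2 mm

Per unit area: Q = 390×10²¹ / (3.5×10¹⁴) ≈ 1.114×10⁹ J/m²
Δh = αQ/(ρcₚ) = 1.7×10⁻⁴ × 1.114×10⁹ / (1024 × 4000) ≈ 0.046235 m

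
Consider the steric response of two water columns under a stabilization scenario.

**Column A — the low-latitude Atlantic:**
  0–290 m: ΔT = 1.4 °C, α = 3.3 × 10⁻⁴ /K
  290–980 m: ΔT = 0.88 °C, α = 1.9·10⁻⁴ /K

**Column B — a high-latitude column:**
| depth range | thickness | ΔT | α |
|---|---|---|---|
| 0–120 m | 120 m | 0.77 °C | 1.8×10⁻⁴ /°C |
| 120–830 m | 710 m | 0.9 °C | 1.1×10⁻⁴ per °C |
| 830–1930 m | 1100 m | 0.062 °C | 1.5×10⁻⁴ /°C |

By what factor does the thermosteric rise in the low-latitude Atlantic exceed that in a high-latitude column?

a factor of 2.6

A 3.3×10⁻⁴ × 290 × 1.4 = 0.13398 m
A Layer 2: 0.88 × 690 × 1.9×10⁻⁴ = 0.115368 m
A total: 0.249348 m
B 0–120 m: 1.8×10⁻⁴ × 0.77 × 120 = 0.016632 m
B 120–830 m: 0.9 × 710 × 1.1×10⁻⁴ = 0.07029 m
B Layer 3: 1100 × 1.5×10⁻⁴ × 0.062 = 0.01023 m
B total: 0.097152 m
Ratio: 0.249348 / 0.097152 ≈ 2.567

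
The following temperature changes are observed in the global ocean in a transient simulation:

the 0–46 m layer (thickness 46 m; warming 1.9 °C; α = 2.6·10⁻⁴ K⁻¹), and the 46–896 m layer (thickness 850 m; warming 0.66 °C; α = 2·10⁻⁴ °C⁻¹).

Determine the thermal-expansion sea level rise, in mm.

0–46 m: 46 × 2.6×10⁻⁴ × 1.9 = 0.022724 m
0.66 × 850 × 2×10⁻⁴ = 0.11220 m
Δh = 0.022724 + 0.11220 = 0.134924 m ≈ 130 mm

Δh ≈ 130 mm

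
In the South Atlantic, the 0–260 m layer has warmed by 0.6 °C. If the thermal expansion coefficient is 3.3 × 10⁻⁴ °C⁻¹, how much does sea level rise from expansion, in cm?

Δh = 5.15 cm

Δh = αΔT·H = 3.3×10⁻⁴ × 0.6 × 260 = 0.05148 m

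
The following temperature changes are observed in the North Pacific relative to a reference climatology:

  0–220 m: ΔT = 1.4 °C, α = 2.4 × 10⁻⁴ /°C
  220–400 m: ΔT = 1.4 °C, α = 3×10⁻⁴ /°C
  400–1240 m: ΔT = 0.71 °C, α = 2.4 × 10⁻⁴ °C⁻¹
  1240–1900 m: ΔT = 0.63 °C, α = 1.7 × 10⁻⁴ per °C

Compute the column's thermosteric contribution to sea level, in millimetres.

1.4 × 2.4×10⁻⁴ × 220 = 0.07392 m
220–400 m: 3×10⁻⁴ × 180 × 1.4 = 0.07560 m
400–1240 m: 0.71 × 840 × 2.4×10⁻⁴ = 0.143136 m
1240–1900 m: 660 × 1.7×10⁻⁴ × 0.63 = 0.070686 m
Δh = 0.07392 + 0.07560 + 0.143136 + 0.070686 = 0.363342 m

360 mm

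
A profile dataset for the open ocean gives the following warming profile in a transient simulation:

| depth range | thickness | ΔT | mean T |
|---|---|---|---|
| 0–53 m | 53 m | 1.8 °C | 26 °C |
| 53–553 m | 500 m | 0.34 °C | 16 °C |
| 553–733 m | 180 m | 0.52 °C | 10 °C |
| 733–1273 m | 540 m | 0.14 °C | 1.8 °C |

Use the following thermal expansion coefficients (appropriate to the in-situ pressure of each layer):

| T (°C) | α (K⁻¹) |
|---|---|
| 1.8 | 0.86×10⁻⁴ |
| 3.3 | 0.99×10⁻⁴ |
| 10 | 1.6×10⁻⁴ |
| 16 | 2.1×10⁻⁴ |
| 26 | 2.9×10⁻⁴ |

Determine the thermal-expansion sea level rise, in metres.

Δh = 0.0848 m

Layer 1 at 26 °C → α = 2.9×10⁻⁴ K⁻¹
Layer 2 at 16 °C → α = 2.1×10⁻⁴ K⁻¹
Layer 3 at 10 °C → α = 1.6×10⁻⁴ K⁻¹
Layer 4 at 1.8 °C → α = 0.86×10⁻⁴ K⁻¹
Layer 1: 53 × 1.8 × 2.9×10⁻⁴ = 0.027666 m
0.34 × 2.1×10⁻⁴ × 500 = 0.03570 m
553–733 m: 0.52 × 180 × 1.6×10⁻⁴ = 0.014976 m
540 × 0.86×10⁻⁴ × 0.14 = 0.0065016 m
Δh = 0.027666 + 0.03570 + 0.014976 + 0.0065016 = 0.0848436 m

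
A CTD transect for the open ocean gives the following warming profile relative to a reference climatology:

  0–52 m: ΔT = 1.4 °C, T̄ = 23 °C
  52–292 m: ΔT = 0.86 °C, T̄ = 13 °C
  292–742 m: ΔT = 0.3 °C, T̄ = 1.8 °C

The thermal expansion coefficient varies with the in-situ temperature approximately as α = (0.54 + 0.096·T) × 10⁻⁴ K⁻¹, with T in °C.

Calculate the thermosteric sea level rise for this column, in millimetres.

Layer 1: α = (0.54 + 0.096×23)×10⁻⁴ = 2.748×10⁻⁴ K⁻¹
Layer 2: α = (0.54 + 0.096×13)×10⁻⁴ = 1.788×10⁻⁴ K⁻¹
Layer 3: α = (0.54 + 0.096×1.8)×10⁻⁴ = 0.7128×10⁻⁴ K⁻¹
Layer 1: 2.748×10⁻⁴ × 52 × 1.4 = 0.02000544 m
Layer 2: 1.788×10⁻⁴ × 0.86 × 240 = 0.03690432 m
0.3 × 0.7128×10⁻⁴ × 450 = 0.0096228 m
Δh = 0.02000544 + 0.03690432 + 0.0096228 = 0.06653256 m

66.5 mm of thermosteric rise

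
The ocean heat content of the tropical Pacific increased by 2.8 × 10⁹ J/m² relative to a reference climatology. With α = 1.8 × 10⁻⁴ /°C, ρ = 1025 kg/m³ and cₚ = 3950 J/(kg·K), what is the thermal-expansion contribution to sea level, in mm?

Δh ≈ 120 mm

Δh = αQ/(ρcₚ) = 1.8×10⁻⁴ × 2.8×10⁹ / (1025 × 3950) ≈ 0.12448 m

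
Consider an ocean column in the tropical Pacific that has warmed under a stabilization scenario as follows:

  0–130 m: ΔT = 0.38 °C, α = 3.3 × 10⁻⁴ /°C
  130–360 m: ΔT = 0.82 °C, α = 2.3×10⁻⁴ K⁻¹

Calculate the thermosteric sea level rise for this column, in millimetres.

0–130 m: 0.38 × 3.3×10⁻⁴ × 130 = 0.016302 m
130–360 m: 2.3×10⁻⁴ × 230 × 0.82 = 0.043378 m
Δh = 0.016302 + 0.043378 = 0.05968 m

59.7 mm of thermosteric rise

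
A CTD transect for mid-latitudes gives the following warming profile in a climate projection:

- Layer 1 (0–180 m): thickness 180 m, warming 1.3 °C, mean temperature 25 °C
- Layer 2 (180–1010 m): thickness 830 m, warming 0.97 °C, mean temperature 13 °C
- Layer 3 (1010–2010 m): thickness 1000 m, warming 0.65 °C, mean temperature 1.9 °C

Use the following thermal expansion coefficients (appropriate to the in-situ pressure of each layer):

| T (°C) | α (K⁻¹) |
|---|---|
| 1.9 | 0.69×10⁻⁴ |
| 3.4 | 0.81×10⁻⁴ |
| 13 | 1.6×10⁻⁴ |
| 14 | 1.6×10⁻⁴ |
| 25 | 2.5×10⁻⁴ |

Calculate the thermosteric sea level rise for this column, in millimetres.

Layer 1 at 25 °C → α = 2.5×10⁻⁴ K⁻¹
Layer 2 at 13 °C → α = 1.6×10⁻⁴ K⁻¹
Layer 3 at 1.9 °C → α = 0.69×10⁻⁴ K⁻¹
0–180 m: 2.5×10⁻⁴ × 1.3 × 180 = 0.05850 m
180–1010 m: 1.6×10⁻⁴ × 830 × 0.97 = 0.128816 m
0.69×10⁻⁴ × 1000 × 0.65 = 0.04485 m
Δh = 0.05850 + 0.128816 + 0.04485 = 0.232166 m

232 mm of thermosteric rise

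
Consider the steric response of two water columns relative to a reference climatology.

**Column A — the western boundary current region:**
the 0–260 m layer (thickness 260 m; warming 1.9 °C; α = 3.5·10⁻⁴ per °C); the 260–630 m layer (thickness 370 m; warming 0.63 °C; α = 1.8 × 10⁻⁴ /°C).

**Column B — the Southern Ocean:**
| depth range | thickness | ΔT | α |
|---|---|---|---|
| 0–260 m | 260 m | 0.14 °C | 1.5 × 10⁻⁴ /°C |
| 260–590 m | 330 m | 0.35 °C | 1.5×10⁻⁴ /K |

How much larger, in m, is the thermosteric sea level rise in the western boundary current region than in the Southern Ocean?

Δh_A − Δh_B ≈ 0.19 m

A 0–260 m: 260 × 3.5×10⁻⁴ × 1.9 = 0.17290 m
A Layer 2: 1.8×10⁻⁴ × 0.63 × 370 = 0.041958 m
A total: 0.214858 m
B 0–260 m: 0.14 × 260 × 1.5×10⁻⁴ = 0.00546 m
B 330 × 0.35 × 1.5×10⁻⁴ = 0.017325 m
B total: 0.022785 m
Difference: 0.214858 − 0.022785 = 0.192073 m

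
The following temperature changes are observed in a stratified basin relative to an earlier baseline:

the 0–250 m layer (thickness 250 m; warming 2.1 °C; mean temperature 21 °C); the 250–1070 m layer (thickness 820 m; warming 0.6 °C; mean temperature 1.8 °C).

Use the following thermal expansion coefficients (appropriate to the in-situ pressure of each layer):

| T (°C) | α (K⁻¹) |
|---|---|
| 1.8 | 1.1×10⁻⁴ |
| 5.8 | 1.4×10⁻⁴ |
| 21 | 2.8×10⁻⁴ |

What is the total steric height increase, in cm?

Layer 1 at 21 °C → α = 2.8×10⁻⁴ K⁻¹
Layer 2 at 1.8 °C → α = 1.1×10⁻⁴ K⁻¹
Layer 1: 2.1 × 250 × 2.8×10⁻⁴ = 0.14700 m
Layer 2: 1.1×10⁻⁴ × 820 × 0.6 = 0.05412 m
Δh = 0.14700 + 0.05412 = 0.20112 m

about 20 cm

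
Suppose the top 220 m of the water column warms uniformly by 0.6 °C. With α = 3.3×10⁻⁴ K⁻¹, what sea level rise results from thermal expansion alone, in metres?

Δh = αΔT·H = 3.3×10⁻⁴ × 0.6 × 220 = 0.04356 m

Δh ≈ 0.0436 m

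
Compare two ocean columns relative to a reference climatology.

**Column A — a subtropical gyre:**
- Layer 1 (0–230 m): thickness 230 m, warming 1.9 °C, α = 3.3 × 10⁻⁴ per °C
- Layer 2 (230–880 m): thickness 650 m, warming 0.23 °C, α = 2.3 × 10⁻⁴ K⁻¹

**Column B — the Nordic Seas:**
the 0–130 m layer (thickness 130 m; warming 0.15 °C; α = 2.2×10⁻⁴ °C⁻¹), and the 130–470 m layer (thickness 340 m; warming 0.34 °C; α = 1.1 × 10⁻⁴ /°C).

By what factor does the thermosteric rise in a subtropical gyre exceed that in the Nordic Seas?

A 0–230 m: 230 × 1.9 × 3.3×10⁻⁴ = 0.14421 m
A 230–880 m: 0.23 × 2.3×10⁻⁴ × 650 = 0.034385 m
A total: 0.178595 m
B Layer 1: 2.2×10⁻⁴ × 130 × 0.15 = 0.00429 m
B 1.1×10⁻⁴ × 0.34 × 340 = 0.012716 m
B total: 0.017006 m
Ratio: 0.178595 / 0.017006 ≈ 10.50

10.5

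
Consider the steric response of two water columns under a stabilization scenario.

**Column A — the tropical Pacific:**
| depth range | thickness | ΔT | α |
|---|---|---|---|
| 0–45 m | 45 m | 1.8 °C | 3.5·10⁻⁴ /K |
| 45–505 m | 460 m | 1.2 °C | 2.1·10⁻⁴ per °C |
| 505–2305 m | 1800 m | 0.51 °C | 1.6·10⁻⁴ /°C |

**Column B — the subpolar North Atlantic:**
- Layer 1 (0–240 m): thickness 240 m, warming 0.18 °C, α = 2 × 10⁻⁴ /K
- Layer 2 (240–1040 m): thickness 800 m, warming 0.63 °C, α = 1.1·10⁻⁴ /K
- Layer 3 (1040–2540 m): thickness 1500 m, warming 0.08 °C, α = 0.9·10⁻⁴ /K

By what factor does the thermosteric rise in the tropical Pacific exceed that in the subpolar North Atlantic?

A Layer 1: 1.8 × 45 × 3.5×10⁻⁴ = 0.02835 m
A 460 × 1.2 × 2.1×10⁻⁴ = 0.11592 m
A Layer 3: 1.6×10⁻⁴ × 1800 × 0.51 = 0.14688 m
A total: 0.29115 m
B Layer 1: 240 × 2×10⁻⁴ × 0.18 = 0.00864 m
B 240–1040 m: 1.1×10⁻⁴ × 0.63 × 800 = 0.05544 m
B 0.08 × 1500 × 0.9×10⁻⁴ = 0.01080 m
B total: 0.07488 m
Ratio: 0.29115 / 0.07488 ≈ 3.888

≈ 3.89×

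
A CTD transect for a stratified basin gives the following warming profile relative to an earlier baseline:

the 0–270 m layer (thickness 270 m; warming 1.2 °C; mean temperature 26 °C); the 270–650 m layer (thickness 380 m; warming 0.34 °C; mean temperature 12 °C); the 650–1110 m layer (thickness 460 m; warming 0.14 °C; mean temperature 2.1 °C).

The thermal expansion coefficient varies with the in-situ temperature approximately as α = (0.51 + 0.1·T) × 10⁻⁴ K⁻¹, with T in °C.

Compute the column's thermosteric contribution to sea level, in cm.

about 12.7 cm

Layer 1: α = (0.51 + 0.1×26)×10⁻⁴ = 3.11×10⁻⁴ K⁻¹
Layer 2: α = (0.51 + 0.1×12)×10⁻⁴ = 1.71×10⁻⁴ K⁻¹
Layer 3: α = (0.51 + 0.1×2.1)×10⁻⁴ = 0.72×10⁻⁴ K⁻¹
0–270 m: 3.11×10⁻⁴ × 270 × 1.2 = 0.100764 m
270–650 m: 1.71×10⁻⁴ × 0.34 × 380 = 0.0220932 m
Layer 3: 460 × 0.14 × 0.72×10⁻⁴ = 0.0046368 m
Δh = 0.100764 + 0.0220932 + 0.0046368 = 0.127494 m ≈ 12.7 cm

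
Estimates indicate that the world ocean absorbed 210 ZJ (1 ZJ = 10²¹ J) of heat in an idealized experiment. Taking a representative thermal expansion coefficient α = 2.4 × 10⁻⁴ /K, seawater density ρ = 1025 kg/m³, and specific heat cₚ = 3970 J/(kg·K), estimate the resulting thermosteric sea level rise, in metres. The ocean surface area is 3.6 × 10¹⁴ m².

0.0344 m of thermosteric rise

Per unit area: Q = 210×10²¹ / (3.6×10¹⁴) ≈ 5.833×10⁸ J/m²
Δh = αQ/(ρcₚ) = 2.4×10⁻⁴ × 5.833×10⁸ / (1025 × 3970) ≈ 0.034402 m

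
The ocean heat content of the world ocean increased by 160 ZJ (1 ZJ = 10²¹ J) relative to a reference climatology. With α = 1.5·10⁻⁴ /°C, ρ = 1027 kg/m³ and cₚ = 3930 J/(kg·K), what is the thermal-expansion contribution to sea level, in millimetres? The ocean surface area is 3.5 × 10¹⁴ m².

Per unit area: Q = 160×10²¹ / (3.5×10¹⁴) ≈ 4.571×10⁸ J/m²
Δh = αQ/(ρcₚ) = 1.5×10⁻⁴ × 4.571×10⁸ / (1027 × 3930) ≈ 0.016988 m

Δh ≈ 17.0 mm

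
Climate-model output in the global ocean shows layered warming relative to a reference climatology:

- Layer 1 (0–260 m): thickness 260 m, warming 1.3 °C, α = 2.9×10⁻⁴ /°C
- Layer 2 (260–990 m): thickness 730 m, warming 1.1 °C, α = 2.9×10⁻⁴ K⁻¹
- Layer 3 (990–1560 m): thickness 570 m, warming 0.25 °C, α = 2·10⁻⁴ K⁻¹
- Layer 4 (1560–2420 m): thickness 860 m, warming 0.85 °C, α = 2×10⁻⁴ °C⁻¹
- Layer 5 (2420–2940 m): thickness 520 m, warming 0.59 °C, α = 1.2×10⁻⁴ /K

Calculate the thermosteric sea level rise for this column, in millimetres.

about 540 mm

260 × 2.9×10⁻⁴ × 1.3 = 0.09802 m
260–990 m: 1.1 × 730 × 2.9×10⁻⁴ = 0.23287 m
Layer 3: 2×10⁻⁴ × 0.25 × 570 = 0.02850 m
860 × 0.85 × 2×10⁻⁴ = 0.14620 m
Layer 5: 1.2×10⁻⁴ × 520 × 0.59 = 0.036816 m
Δh = 0.09802 + 0.23287 + 0.02850 + 0.14620 + 0.036816 = 0.542406 m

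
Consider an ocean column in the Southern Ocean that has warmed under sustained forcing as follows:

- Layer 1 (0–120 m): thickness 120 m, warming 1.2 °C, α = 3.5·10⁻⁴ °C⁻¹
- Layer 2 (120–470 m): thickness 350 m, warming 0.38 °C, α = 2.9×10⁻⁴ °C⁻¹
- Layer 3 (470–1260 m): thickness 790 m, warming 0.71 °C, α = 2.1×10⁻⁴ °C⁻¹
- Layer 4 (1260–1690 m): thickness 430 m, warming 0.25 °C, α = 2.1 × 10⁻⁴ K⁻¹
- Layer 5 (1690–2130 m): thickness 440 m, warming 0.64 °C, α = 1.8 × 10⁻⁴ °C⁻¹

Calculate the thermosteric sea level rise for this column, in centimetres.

0–120 m: 120 × 3.5×10⁻⁴ × 1.2 = 0.05040 m
Layer 2: 2.9×10⁻⁴ × 0.38 × 350 = 0.03857 m
Layer 3: 790 × 0.71 × 2.1×10⁻⁴ = 0.117789 m
Layer 4: 2.1×10⁻⁴ × 430 × 0.25 = 0.022575 m
1690–2130 m: 1.8×10⁻⁴ × 440 × 0.64 = 0.050688 m
Δh = 0.05040 + 0.03857 + 0.117789 + 0.022575 + 0.050688 = 0.280022 m

28.0 cm of thermosteric rise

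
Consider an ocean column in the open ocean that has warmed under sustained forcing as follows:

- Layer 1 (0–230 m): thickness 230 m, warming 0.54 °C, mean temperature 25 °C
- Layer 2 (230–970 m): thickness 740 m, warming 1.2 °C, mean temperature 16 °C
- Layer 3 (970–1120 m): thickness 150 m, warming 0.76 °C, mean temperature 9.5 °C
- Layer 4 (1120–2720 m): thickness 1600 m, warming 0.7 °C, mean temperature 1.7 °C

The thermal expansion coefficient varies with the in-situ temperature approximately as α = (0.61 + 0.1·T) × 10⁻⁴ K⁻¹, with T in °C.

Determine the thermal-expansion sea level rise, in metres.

Layer 1: α = (0.61 + 0.1×25)×10⁻⁴ = 3.11×10⁻⁴ K⁻¹
Layer 2: α = (0.61 + 0.1×16)×10⁻⁴ = 2.21×10⁻⁴ K⁻¹
Layer 3: α = (0.61 + 0.1×9.5)×10⁻⁴ = 1.56×10⁻⁴ K⁻¹
Layer 4: α = (0.61 + 0.1×1.7)×10⁻⁴ = 0.78×10⁻⁴ K⁻¹
230 × 3.11×10⁻⁴ × 0.54 = 0.0386262 m
740 × 1.2 × 2.21×10⁻⁴ = 0.196248 m
Layer 3: 0.76 × 1.56×10⁻⁴ × 150 = 0.017784 m
Layer 4: 0.78×10⁻⁴ × 1600 × 0.7 = 0.08736 m
Δh = 0.0386262 + 0.196248 + 0.017784 + 0.08736 = 0.3400182 m ≈ 0.340 m

about 0.340 m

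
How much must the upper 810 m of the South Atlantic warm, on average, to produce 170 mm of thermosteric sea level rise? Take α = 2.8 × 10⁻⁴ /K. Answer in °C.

ΔT = Δh/(αH) = 0.17 / (2.8×10⁻⁴ × 810) ≈ 0.7496 °C

0.75 °C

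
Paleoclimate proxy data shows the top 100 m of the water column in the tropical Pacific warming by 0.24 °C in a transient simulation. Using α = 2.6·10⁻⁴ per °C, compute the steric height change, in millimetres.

Δh = αΔT·H = 2.6×10⁻⁴ × 0.24 × 100 = 0.00624 m

6.2 mm of thermosteric rise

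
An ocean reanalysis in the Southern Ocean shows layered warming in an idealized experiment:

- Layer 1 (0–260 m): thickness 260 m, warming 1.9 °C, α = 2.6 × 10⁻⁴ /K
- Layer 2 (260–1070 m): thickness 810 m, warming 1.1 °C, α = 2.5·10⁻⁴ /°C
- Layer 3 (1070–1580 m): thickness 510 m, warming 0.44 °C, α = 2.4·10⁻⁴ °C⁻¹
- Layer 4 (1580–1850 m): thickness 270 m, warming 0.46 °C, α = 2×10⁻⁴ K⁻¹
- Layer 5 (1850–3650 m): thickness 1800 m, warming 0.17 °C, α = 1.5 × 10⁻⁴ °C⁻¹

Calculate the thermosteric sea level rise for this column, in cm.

Δh ≈ 48 cm

1.9 × 260 × 2.6×10⁻⁴ = 0.12844 m
2.5×10⁻⁴ × 810 × 1.1 = 0.22275 m
510 × 0.44 × 2.4×10⁻⁴ = 0.053856 m
1580–1850 m: 0.46 × 270 × 2×10⁻⁴ = 0.02484 m
1800 × 0.17 × 1.5×10⁻⁴ = 0.04590 m
Δh = 0.12844 + 0.22275 + 0.053856 + 0.02484 + 0.04590 = 0.475786 m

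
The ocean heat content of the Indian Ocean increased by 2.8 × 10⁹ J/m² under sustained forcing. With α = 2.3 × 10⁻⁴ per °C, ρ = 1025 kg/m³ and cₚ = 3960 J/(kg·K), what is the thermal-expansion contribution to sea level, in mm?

160 mm of thermosteric rise

Δh = αQ/(ρcₚ) = 2.3×10⁻⁴ × 2.8×10⁹ / (1025 × 3960) ≈ 0.15866 m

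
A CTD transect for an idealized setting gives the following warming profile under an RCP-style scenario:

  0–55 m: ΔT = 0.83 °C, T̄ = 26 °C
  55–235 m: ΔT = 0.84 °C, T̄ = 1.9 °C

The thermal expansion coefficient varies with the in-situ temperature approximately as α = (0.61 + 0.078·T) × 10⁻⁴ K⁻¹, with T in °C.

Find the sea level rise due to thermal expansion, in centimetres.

Δh ≈ 2.4 cm

Layer 1: α = (0.61 + 0.078×26)×10⁻⁴ = 2.638×10⁻⁴ K⁻¹
Layer 2: α = (0.61 + 0.078×1.9)×10⁻⁴ = 0.7582×10⁻⁴ K⁻¹
0.83 × 2.638×10⁻⁴ × 55 = 0.01204247 m
Layer 2: 0.84 × 0.7582×10⁻⁴ × 180 = 0.011463984 m
Δh = 0.01204247 + 0.011463984 = 0.023506454 m ≈ 2.4 cm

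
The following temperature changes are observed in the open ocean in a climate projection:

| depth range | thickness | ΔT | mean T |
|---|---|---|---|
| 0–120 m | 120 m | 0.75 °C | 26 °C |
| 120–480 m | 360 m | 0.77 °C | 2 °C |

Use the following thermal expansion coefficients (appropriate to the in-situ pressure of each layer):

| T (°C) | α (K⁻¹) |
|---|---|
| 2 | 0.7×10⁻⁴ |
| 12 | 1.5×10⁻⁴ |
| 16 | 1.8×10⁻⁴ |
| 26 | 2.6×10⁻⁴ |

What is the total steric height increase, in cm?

Layer 1 at 26 °C → α = 2.6×10⁻⁴ K⁻¹
Layer 2 at 2 °C → α = 0.7×10⁻⁴ K⁻¹
2.6×10⁻⁴ × 0.75 × 120 = 0.02340 m
Layer 2: 360 × 0.7×10⁻⁴ × 0.77 = 0.019404 m
Δh = 0.02340 + 0.019404 = 0.042804 m ≈ 4.3 cm

Δh = 4.3 cm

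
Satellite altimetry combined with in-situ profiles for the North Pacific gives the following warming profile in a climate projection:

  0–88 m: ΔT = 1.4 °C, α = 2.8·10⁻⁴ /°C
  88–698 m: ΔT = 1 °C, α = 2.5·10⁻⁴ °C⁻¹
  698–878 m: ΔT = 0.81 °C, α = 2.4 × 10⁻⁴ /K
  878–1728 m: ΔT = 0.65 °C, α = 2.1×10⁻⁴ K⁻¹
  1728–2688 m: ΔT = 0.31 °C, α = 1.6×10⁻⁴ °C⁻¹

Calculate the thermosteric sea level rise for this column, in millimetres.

386 mm

Layer 1: 1.4 × 88 × 2.8×10⁻⁴ = 0.034496 m
1 × 2.5×10⁻⁴ × 610 = 0.15250 m
Layer 3: 0.81 × 180 × 2.4×10⁻⁴ = 0.034992 m
878–1728 m: 0.65 × 2.1×10⁻⁴ × 850 = 0.116025 m
Layer 5: 1.6×10⁻⁴ × 960 × 0.31 = 0.047616 m
Δh = 0.034496 + 0.15250 + 0.034992 + 0.116025 + 0.047616 = 0.385629 m ≈ 386 mm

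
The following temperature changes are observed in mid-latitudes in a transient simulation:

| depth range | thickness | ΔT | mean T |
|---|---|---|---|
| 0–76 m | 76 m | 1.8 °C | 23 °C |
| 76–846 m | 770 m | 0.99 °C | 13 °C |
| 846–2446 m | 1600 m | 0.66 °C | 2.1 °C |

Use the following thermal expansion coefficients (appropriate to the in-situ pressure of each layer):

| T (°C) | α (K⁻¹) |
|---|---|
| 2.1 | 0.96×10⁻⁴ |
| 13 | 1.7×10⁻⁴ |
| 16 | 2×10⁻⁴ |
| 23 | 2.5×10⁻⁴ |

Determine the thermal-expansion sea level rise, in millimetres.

Layer 1 at 23 °C → α = 2.5×10⁻⁴ K⁻¹
Layer 2 at 13 °C → α = 1.7×10⁻⁴ K⁻¹
Layer 3 at 2.1 °C → α = 0.96×10⁻⁴ K⁻¹
0–76 m: 2.5×10⁻⁴ × 1.8 × 76 = 0.03420 m
76–846 m: 1.7×10⁻⁴ × 0.99 × 770 = 0.129591 m
846–2446 m: 1600 × 0.96×10⁻⁴ × 0.66 = 0.101376 m
Δh = 0.03420 + 0.129591 + 0.101376 = 0.265167 m

Δh = 265 mm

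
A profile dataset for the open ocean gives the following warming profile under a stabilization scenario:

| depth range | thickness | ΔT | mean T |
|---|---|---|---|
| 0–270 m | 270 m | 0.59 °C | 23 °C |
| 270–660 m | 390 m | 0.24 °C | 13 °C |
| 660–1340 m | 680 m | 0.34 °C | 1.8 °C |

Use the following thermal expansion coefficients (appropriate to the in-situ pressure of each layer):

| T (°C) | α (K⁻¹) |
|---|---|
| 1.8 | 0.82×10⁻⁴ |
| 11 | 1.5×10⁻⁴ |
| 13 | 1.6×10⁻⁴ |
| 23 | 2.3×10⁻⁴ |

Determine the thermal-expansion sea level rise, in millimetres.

Layer 1 at 23 °C → α = 2.3×10⁻⁴ K⁻¹
Layer 2 at 13 °C → α = 1.6×10⁻⁴ K⁻¹
Layer 3 at 1.8 °C → α = 0.82×10⁻⁴ K⁻¹
0–270 m: 2.3×10⁻⁴ × 270 × 0.59 = 0.036639 m
270–660 m: 0.24 × 390 × 1.6×10⁻⁴ = 0.014976 m
660–1340 m: 0.82×10⁻⁴ × 680 × 0.34 = 0.0189584 m
Δh = 0.036639 + 0.014976 + 0.0189584 = 0.0705734 m ≈ 71 mm

71 mm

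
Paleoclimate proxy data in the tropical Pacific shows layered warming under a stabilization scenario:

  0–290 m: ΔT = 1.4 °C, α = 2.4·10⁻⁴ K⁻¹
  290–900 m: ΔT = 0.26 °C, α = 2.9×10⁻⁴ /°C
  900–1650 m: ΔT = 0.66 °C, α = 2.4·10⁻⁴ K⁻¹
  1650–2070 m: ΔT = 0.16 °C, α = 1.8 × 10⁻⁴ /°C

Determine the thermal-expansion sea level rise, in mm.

0–290 m: 2.4×10⁻⁴ × 290 × 1.4 = 0.09744 m
0.26 × 2.9×10⁻⁴ × 610 = 0.045994 m
0.66 × 2.4×10⁻⁴ × 750 = 0.11880 m
1.8×10⁻⁴ × 420 × 0.16 = 0.012096 m
Δh = 0.09744 + 0.045994 + 0.11880 + 0.012096 = 0.27433 m ≈ 274 mm

274 mm of thermosteric rise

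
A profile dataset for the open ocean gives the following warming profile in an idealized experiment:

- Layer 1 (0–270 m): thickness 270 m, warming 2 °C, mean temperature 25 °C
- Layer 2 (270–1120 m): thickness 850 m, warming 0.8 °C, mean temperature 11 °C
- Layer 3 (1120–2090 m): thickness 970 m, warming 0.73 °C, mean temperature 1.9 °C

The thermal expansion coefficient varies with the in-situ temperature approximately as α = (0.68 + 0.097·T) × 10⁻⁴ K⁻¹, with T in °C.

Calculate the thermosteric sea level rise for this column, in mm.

348 mm

Layer 1: α = (0.68 + 0.097×25)×10⁻⁴ = 3.105×10⁻⁴ K⁻¹
Layer 2: α = (0.68 + 0.097×11)×10⁻⁴ = 1.747×10⁻⁴ K⁻¹
Layer 3: α = (0.68 + 0.097×1.9)×10⁻⁴ = 0.8643×10⁻⁴ K⁻¹
Layer 1: 2 × 270 × 3.105×10⁻⁴ = 0.16767 m
270–1120 m: 0.8 × 1.747×10⁻⁴ × 850 = 0.118796 m
1120–2090 m: 970 × 0.73 × 0.8643×10⁻⁴ = 0.061201083 m
Δh = 0.16767 + 0.118796 + 0.061201083 = 0.347667083 m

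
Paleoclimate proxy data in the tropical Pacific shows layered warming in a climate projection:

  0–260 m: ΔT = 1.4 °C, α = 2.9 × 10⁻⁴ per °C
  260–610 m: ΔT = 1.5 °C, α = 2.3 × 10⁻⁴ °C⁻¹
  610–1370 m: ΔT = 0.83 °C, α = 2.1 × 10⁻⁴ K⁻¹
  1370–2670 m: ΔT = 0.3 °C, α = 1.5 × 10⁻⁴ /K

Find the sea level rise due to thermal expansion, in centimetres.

about 41.7 cm

0–260 m: 2.9×10⁻⁴ × 1.4 × 260 = 0.10556 m
260–610 m: 1.5 × 2.3×10⁻⁴ × 350 = 0.12075 m
0.83 × 760 × 2.1×10⁻⁴ = 0.132468 m
1370–2670 m: 1300 × 1.5×10⁻⁴ × 0.3 = 0.05850 m
Δh = 0.10556 + 0.12075 + 0.132468 + 0.05850 = 0.417278 m ≈ 41.7 cm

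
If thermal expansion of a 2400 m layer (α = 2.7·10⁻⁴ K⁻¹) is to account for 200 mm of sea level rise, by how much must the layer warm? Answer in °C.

ΔT = Δh/(αH) = 0.2 / (2.7×10⁻⁴ × 2400) ≈ 0.3086 °C

about 0.309 °C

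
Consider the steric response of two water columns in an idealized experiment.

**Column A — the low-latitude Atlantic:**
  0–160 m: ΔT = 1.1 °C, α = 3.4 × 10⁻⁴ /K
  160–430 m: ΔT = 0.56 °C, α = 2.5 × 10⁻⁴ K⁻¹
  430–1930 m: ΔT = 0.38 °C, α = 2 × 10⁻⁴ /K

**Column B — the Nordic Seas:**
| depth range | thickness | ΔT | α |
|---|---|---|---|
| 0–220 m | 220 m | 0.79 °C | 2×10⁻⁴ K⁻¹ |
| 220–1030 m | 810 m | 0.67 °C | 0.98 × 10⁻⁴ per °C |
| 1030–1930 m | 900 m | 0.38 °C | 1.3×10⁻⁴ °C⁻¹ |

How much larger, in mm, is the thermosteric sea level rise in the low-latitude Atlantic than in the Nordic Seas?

79.2 mm

A 3.4×10⁻⁴ × 1.1 × 160 = 0.05984 m
A Layer 2: 270 × 0.56 × 2.5×10⁻⁴ = 0.03780 m
A Layer 3: 0.38 × 2×10⁻⁴ × 1500 = 0.11400 m
A total: 0.21164 m
B 0–220 m: 2×10⁻⁴ × 220 × 0.79 = 0.03476 m
B Layer 2: 810 × 0.98×10⁻⁴ × 0.67 = 0.0531846 m
B 0.38 × 1.3×10⁻⁴ × 900 = 0.04446 m
B total: 0.1324046 m
Difference: 0.21164 − 0.1324046 = 0.0792354 m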